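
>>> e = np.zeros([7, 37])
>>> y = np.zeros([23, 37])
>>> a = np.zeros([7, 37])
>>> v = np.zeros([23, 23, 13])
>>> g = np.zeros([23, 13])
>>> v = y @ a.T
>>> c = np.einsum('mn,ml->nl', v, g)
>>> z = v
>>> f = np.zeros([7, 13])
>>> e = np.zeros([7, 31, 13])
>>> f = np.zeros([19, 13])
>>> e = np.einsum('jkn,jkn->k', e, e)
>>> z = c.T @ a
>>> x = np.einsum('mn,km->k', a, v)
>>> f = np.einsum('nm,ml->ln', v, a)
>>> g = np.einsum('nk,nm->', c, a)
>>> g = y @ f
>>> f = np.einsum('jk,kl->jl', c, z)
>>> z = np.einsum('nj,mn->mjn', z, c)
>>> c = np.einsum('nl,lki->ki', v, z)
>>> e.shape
(31,)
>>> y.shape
(23, 37)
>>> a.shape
(7, 37)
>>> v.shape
(23, 7)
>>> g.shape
(23, 23)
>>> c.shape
(37, 13)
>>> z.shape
(7, 37, 13)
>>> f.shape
(7, 37)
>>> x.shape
(23,)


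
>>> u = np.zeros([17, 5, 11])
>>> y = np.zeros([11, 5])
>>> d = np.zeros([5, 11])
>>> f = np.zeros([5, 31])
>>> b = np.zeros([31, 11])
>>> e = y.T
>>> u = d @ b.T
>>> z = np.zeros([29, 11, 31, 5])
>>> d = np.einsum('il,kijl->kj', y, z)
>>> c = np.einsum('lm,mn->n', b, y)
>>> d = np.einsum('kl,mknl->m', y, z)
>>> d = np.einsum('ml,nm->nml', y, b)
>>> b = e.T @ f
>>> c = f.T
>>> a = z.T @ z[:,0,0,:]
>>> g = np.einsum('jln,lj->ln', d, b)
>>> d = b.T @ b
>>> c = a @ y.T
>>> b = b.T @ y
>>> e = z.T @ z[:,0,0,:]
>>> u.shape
(5, 31)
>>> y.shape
(11, 5)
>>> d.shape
(31, 31)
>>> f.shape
(5, 31)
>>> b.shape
(31, 5)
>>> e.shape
(5, 31, 11, 5)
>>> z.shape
(29, 11, 31, 5)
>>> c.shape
(5, 31, 11, 11)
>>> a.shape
(5, 31, 11, 5)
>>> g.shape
(11, 5)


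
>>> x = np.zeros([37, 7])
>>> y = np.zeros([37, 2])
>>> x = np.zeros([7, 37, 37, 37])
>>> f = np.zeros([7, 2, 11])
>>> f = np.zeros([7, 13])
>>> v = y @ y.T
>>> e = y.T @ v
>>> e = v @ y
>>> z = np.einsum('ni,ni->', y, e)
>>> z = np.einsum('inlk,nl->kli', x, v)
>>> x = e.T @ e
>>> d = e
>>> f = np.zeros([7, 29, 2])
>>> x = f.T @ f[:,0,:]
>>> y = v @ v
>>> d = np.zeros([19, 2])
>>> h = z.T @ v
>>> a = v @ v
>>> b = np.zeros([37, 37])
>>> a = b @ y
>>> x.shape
(2, 29, 2)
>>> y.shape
(37, 37)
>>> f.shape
(7, 29, 2)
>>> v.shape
(37, 37)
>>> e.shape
(37, 2)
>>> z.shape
(37, 37, 7)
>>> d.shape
(19, 2)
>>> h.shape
(7, 37, 37)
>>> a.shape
(37, 37)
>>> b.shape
(37, 37)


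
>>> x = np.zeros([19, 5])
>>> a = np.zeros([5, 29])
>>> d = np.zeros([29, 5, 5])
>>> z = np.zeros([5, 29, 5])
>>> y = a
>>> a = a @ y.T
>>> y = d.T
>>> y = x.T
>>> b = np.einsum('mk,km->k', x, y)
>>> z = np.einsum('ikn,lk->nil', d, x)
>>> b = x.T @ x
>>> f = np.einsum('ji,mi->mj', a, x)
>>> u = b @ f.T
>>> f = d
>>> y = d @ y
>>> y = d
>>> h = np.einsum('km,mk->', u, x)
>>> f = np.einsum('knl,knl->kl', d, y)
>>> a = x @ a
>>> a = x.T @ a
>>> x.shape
(19, 5)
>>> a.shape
(5, 5)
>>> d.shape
(29, 5, 5)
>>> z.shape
(5, 29, 19)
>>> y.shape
(29, 5, 5)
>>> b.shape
(5, 5)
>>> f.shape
(29, 5)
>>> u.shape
(5, 19)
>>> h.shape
()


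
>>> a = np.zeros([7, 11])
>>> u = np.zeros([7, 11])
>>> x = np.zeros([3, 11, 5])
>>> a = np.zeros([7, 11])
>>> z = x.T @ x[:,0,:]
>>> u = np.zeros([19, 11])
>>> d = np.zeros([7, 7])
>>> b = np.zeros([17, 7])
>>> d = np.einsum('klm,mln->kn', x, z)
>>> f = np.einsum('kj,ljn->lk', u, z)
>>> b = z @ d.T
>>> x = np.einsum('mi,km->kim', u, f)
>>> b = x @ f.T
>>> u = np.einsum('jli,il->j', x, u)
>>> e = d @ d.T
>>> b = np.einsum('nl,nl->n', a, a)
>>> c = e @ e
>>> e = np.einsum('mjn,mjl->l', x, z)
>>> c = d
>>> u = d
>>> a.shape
(7, 11)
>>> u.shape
(3, 5)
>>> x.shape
(5, 11, 19)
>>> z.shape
(5, 11, 5)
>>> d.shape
(3, 5)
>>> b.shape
(7,)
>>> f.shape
(5, 19)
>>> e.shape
(5,)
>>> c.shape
(3, 5)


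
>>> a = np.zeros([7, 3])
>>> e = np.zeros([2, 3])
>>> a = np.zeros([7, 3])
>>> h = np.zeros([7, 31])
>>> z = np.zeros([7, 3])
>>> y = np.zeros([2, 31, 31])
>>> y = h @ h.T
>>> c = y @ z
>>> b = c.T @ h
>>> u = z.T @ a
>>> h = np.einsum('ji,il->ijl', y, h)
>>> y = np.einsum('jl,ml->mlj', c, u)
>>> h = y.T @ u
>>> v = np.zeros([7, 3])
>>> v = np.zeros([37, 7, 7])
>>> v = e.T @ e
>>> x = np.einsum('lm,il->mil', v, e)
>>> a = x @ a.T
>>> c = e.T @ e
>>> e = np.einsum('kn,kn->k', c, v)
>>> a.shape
(3, 2, 7)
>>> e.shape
(3,)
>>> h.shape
(7, 3, 3)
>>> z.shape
(7, 3)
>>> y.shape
(3, 3, 7)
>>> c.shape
(3, 3)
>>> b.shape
(3, 31)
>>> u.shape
(3, 3)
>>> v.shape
(3, 3)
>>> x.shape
(3, 2, 3)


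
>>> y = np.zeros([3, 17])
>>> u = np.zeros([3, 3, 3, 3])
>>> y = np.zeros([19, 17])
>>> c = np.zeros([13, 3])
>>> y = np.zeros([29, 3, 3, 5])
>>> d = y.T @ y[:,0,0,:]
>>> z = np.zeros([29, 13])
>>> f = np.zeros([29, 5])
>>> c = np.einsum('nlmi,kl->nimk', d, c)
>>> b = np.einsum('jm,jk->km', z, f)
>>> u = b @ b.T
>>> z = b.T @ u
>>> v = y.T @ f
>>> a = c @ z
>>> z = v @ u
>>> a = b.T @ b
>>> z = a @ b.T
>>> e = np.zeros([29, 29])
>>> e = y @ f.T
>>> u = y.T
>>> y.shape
(29, 3, 3, 5)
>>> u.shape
(5, 3, 3, 29)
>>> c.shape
(5, 5, 3, 13)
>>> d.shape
(5, 3, 3, 5)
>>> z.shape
(13, 5)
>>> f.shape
(29, 5)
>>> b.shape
(5, 13)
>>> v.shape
(5, 3, 3, 5)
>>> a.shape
(13, 13)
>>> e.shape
(29, 3, 3, 29)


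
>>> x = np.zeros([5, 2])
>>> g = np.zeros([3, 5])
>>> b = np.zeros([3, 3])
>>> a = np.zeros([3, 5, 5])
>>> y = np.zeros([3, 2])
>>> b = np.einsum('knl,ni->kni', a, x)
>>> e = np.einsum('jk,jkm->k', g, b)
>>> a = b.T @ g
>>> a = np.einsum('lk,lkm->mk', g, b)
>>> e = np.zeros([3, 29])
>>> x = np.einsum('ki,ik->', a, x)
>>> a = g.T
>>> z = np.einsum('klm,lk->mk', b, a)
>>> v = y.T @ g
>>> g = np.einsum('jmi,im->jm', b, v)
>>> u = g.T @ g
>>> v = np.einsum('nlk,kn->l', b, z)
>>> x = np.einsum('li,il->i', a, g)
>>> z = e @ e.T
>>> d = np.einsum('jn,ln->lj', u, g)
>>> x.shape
(3,)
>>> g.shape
(3, 5)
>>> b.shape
(3, 5, 2)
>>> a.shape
(5, 3)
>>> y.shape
(3, 2)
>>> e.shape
(3, 29)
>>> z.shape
(3, 3)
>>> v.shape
(5,)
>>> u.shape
(5, 5)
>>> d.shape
(3, 5)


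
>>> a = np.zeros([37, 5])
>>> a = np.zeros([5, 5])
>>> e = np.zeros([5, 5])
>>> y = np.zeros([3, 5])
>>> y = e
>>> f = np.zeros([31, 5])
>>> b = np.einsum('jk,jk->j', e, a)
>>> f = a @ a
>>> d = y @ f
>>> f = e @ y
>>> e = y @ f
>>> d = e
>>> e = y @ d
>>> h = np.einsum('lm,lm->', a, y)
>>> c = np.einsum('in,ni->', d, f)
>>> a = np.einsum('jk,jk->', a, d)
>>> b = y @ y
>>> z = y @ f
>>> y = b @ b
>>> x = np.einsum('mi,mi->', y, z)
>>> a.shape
()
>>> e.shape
(5, 5)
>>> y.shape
(5, 5)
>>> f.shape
(5, 5)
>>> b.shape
(5, 5)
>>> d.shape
(5, 5)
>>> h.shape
()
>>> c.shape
()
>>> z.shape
(5, 5)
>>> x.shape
()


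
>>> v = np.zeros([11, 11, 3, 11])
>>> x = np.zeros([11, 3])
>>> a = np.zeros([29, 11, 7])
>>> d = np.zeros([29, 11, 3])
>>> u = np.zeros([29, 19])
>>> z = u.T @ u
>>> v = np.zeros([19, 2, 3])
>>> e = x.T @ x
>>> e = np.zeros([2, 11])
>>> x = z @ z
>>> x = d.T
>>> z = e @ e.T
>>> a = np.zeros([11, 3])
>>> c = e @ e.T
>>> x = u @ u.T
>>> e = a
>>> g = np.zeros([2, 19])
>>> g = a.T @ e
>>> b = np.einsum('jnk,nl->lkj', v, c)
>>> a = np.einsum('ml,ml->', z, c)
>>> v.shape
(19, 2, 3)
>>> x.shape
(29, 29)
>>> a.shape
()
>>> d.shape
(29, 11, 3)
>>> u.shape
(29, 19)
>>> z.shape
(2, 2)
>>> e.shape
(11, 3)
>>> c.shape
(2, 2)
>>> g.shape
(3, 3)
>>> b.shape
(2, 3, 19)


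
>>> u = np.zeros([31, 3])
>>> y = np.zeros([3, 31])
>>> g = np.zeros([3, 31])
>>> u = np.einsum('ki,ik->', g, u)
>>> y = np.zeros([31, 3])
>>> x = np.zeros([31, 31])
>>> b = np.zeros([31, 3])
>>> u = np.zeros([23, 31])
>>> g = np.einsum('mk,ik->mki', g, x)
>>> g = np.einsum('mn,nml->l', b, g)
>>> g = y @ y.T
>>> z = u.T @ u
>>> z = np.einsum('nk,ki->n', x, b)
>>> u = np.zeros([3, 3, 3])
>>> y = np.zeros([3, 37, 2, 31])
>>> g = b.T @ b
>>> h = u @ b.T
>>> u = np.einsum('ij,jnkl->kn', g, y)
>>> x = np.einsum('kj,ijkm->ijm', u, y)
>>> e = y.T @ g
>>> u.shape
(2, 37)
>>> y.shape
(3, 37, 2, 31)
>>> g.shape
(3, 3)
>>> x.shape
(3, 37, 31)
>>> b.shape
(31, 3)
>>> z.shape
(31,)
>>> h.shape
(3, 3, 31)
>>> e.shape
(31, 2, 37, 3)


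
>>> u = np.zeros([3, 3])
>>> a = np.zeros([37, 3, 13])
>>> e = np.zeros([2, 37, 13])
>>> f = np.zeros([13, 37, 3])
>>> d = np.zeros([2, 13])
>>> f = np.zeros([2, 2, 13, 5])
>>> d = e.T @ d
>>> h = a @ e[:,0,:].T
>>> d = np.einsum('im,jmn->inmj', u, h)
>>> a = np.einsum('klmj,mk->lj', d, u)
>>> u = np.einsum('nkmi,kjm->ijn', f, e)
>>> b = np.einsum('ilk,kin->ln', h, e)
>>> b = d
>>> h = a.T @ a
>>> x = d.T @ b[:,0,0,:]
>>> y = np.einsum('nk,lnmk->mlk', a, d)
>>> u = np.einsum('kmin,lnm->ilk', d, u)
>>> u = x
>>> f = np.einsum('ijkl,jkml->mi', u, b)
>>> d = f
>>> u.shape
(37, 3, 2, 37)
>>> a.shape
(2, 37)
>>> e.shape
(2, 37, 13)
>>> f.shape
(3, 37)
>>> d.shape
(3, 37)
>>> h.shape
(37, 37)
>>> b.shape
(3, 2, 3, 37)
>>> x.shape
(37, 3, 2, 37)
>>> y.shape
(3, 3, 37)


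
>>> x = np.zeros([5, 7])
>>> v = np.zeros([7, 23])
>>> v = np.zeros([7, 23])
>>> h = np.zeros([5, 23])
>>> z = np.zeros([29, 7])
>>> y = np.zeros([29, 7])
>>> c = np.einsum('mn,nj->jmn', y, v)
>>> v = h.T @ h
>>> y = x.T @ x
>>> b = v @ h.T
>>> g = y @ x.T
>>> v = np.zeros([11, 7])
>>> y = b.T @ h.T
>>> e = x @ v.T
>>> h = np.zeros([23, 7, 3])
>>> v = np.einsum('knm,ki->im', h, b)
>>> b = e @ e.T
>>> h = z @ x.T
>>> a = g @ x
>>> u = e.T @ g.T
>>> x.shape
(5, 7)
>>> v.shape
(5, 3)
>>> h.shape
(29, 5)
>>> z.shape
(29, 7)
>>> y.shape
(5, 5)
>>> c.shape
(23, 29, 7)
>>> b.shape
(5, 5)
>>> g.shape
(7, 5)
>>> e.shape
(5, 11)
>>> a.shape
(7, 7)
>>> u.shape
(11, 7)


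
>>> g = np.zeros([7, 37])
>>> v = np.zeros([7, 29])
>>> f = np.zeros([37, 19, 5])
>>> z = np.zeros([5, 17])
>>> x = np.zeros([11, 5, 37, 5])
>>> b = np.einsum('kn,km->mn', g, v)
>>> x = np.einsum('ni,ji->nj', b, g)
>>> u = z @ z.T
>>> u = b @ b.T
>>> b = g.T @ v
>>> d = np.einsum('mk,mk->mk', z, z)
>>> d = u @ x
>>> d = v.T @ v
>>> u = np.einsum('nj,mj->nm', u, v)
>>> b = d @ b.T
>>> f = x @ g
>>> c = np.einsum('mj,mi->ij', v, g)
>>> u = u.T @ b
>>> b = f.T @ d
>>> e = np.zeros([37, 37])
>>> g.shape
(7, 37)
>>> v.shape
(7, 29)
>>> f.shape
(29, 37)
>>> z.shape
(5, 17)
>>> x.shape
(29, 7)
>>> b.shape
(37, 29)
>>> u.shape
(7, 37)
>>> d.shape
(29, 29)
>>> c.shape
(37, 29)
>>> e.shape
(37, 37)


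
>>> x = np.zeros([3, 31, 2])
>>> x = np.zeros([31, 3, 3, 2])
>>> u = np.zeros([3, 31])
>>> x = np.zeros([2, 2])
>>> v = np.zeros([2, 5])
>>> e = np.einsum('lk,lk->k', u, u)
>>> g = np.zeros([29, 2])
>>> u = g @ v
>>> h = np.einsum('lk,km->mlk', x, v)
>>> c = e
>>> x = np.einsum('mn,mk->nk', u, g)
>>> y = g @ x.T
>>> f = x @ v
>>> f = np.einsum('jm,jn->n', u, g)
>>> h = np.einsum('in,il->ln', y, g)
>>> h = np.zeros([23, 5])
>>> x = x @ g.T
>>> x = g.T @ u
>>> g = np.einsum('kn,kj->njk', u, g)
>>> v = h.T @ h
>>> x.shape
(2, 5)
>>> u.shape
(29, 5)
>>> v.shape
(5, 5)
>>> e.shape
(31,)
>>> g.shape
(5, 2, 29)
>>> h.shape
(23, 5)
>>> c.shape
(31,)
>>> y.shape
(29, 5)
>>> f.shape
(2,)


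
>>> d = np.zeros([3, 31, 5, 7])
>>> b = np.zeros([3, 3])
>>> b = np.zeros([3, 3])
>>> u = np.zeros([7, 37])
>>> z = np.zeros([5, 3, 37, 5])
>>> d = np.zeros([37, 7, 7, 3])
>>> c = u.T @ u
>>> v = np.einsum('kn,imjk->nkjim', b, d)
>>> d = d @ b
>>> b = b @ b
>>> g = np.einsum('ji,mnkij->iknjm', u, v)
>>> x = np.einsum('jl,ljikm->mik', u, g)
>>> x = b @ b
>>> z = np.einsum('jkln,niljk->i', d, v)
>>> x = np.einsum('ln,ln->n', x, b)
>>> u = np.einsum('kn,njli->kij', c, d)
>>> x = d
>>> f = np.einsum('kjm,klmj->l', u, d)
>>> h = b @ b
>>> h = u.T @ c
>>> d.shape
(37, 7, 7, 3)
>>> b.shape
(3, 3)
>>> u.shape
(37, 3, 7)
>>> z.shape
(3,)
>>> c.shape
(37, 37)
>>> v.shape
(3, 3, 7, 37, 7)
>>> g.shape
(37, 7, 3, 7, 3)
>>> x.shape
(37, 7, 7, 3)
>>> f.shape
(7,)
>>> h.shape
(7, 3, 37)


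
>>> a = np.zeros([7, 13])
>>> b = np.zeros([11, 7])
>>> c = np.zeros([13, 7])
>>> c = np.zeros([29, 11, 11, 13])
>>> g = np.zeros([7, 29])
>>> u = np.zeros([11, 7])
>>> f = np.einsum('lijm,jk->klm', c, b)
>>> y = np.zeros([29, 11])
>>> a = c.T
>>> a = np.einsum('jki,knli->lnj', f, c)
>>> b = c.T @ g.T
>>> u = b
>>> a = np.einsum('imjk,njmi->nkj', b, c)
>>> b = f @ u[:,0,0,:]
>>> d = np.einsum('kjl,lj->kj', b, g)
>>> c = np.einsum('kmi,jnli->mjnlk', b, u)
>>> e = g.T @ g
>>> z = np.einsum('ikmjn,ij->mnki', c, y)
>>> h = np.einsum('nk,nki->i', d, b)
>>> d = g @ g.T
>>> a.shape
(29, 7, 11)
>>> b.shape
(7, 29, 7)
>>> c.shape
(29, 13, 11, 11, 7)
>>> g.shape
(7, 29)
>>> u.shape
(13, 11, 11, 7)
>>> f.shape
(7, 29, 13)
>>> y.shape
(29, 11)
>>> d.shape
(7, 7)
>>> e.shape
(29, 29)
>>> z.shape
(11, 7, 13, 29)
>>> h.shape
(7,)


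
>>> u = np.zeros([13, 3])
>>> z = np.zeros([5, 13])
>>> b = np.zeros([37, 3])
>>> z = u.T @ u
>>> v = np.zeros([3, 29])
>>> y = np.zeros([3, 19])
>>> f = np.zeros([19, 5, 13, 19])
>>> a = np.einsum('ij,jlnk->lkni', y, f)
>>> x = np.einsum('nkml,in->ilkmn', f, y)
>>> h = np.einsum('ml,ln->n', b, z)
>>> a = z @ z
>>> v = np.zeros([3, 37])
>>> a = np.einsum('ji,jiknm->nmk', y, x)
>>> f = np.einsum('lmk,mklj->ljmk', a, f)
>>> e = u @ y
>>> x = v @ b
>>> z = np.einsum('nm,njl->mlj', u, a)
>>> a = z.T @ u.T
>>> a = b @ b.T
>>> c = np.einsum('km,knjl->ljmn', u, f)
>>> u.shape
(13, 3)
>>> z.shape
(3, 5, 19)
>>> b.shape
(37, 3)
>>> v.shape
(3, 37)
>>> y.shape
(3, 19)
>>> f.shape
(13, 19, 19, 5)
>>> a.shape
(37, 37)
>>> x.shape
(3, 3)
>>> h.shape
(3,)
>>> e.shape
(13, 19)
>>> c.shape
(5, 19, 3, 19)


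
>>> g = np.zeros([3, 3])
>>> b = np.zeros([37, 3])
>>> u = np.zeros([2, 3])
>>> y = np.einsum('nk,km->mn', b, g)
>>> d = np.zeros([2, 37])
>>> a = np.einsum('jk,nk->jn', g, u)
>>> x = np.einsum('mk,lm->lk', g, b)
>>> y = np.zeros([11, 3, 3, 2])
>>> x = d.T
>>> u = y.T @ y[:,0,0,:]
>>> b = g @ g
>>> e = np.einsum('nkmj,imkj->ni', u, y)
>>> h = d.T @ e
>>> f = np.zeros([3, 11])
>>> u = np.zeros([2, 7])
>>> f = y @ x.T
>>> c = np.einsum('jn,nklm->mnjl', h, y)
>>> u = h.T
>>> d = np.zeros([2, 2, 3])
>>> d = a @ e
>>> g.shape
(3, 3)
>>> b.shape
(3, 3)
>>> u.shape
(11, 37)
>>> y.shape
(11, 3, 3, 2)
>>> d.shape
(3, 11)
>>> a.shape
(3, 2)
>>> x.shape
(37, 2)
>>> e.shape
(2, 11)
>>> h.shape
(37, 11)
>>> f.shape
(11, 3, 3, 37)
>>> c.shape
(2, 11, 37, 3)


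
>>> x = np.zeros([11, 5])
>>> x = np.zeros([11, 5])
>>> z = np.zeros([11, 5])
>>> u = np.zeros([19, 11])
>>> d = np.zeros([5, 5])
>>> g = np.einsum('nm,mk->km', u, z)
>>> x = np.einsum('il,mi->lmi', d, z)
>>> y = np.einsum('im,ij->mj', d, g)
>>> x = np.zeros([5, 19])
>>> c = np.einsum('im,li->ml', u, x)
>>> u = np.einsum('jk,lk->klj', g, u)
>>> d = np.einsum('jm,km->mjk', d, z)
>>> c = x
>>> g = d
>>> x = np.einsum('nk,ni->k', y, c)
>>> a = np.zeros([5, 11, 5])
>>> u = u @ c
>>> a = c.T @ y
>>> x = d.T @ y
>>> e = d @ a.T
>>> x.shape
(11, 5, 11)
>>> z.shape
(11, 5)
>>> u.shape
(11, 19, 19)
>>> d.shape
(5, 5, 11)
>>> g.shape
(5, 5, 11)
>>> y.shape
(5, 11)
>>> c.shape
(5, 19)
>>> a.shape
(19, 11)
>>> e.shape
(5, 5, 19)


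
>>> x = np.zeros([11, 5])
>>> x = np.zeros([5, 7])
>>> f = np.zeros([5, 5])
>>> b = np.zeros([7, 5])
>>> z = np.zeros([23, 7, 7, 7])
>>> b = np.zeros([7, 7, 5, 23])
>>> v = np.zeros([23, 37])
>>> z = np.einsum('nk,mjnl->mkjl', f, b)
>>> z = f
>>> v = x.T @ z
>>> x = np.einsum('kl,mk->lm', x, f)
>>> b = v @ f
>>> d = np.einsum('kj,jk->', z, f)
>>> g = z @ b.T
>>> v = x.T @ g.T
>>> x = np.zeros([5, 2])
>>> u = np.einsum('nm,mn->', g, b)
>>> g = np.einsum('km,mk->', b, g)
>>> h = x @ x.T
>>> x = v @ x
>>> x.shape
(5, 2)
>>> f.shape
(5, 5)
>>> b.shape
(7, 5)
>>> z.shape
(5, 5)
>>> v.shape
(5, 5)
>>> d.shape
()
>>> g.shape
()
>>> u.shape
()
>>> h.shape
(5, 5)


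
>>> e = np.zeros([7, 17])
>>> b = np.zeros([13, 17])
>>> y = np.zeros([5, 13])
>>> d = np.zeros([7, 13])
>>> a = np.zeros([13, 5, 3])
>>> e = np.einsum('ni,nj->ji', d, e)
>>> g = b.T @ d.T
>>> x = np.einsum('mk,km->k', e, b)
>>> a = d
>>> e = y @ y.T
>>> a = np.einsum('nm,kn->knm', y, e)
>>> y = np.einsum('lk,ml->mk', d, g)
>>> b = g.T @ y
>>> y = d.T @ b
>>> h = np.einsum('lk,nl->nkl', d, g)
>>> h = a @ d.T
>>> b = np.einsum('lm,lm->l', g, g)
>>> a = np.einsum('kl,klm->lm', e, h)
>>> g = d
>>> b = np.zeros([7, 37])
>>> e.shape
(5, 5)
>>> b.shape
(7, 37)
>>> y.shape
(13, 13)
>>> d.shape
(7, 13)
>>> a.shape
(5, 7)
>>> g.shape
(7, 13)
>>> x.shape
(13,)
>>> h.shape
(5, 5, 7)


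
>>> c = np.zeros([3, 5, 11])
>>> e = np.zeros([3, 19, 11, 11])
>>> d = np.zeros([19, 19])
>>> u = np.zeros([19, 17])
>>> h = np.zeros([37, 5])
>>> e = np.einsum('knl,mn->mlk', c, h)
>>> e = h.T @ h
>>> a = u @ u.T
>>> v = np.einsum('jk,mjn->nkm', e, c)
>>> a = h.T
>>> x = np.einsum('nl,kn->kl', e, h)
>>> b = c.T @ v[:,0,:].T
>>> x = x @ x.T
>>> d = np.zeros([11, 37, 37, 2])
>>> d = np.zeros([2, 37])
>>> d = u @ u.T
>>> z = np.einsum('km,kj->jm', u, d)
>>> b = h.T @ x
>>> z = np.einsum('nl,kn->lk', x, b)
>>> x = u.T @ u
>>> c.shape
(3, 5, 11)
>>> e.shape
(5, 5)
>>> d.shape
(19, 19)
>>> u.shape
(19, 17)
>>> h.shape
(37, 5)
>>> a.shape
(5, 37)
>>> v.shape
(11, 5, 3)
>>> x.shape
(17, 17)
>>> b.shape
(5, 37)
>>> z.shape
(37, 5)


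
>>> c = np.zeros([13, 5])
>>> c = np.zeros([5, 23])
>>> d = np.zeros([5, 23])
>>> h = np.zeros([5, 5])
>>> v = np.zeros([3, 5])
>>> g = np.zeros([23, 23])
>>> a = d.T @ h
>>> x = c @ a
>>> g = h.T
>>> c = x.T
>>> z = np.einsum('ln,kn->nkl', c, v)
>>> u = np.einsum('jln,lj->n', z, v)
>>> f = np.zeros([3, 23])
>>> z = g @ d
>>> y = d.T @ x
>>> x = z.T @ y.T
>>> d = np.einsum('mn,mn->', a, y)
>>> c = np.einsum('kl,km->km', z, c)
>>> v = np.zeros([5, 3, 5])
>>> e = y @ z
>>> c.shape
(5, 5)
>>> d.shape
()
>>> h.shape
(5, 5)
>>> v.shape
(5, 3, 5)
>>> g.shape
(5, 5)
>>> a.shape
(23, 5)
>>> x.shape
(23, 23)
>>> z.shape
(5, 23)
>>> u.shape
(5,)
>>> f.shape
(3, 23)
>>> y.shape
(23, 5)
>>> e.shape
(23, 23)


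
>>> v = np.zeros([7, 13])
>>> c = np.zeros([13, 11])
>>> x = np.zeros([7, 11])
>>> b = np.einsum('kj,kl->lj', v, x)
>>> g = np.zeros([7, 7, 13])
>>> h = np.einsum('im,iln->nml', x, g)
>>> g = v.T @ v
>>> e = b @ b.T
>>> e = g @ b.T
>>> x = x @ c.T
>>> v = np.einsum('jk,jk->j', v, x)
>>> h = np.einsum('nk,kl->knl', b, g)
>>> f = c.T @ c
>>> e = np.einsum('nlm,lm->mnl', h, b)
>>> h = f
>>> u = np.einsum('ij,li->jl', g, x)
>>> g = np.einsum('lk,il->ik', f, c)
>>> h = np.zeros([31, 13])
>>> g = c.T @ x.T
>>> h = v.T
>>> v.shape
(7,)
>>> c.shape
(13, 11)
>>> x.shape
(7, 13)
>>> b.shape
(11, 13)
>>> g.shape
(11, 7)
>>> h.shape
(7,)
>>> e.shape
(13, 13, 11)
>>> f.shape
(11, 11)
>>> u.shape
(13, 7)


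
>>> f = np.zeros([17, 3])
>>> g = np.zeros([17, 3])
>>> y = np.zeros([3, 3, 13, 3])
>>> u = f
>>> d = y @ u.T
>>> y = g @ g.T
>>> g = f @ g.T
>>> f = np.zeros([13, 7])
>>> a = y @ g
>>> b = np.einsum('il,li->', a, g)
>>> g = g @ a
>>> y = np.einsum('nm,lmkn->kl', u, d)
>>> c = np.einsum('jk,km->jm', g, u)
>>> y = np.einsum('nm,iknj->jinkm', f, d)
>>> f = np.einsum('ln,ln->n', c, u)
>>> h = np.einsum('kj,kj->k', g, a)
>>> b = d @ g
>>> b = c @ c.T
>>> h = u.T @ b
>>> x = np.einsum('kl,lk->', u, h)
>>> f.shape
(3,)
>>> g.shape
(17, 17)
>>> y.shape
(17, 3, 13, 3, 7)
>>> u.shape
(17, 3)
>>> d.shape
(3, 3, 13, 17)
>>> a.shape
(17, 17)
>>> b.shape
(17, 17)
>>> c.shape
(17, 3)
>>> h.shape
(3, 17)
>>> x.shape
()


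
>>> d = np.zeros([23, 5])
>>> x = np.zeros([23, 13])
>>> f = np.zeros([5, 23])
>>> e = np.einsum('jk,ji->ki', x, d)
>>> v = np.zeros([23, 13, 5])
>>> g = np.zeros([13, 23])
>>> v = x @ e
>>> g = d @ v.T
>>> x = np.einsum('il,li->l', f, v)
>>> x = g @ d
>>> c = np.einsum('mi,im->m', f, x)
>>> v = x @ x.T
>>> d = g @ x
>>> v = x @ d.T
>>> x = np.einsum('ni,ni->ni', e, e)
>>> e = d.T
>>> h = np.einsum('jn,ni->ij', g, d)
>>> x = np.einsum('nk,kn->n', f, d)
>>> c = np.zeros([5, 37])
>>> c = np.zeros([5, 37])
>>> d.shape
(23, 5)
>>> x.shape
(5,)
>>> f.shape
(5, 23)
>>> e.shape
(5, 23)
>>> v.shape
(23, 23)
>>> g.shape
(23, 23)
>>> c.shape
(5, 37)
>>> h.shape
(5, 23)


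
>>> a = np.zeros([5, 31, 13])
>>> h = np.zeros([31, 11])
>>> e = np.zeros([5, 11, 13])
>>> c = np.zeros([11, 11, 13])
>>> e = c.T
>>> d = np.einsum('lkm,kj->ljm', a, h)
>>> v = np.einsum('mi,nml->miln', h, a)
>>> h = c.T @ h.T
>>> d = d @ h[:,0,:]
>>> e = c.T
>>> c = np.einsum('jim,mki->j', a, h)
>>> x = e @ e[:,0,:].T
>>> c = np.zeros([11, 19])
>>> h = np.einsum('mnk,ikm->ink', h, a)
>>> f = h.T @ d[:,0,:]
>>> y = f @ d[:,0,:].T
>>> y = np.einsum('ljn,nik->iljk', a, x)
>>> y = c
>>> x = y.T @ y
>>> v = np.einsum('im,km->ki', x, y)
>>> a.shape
(5, 31, 13)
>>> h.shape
(5, 11, 31)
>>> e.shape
(13, 11, 11)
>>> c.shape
(11, 19)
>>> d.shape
(5, 11, 31)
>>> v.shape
(11, 19)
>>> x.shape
(19, 19)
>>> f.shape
(31, 11, 31)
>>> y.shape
(11, 19)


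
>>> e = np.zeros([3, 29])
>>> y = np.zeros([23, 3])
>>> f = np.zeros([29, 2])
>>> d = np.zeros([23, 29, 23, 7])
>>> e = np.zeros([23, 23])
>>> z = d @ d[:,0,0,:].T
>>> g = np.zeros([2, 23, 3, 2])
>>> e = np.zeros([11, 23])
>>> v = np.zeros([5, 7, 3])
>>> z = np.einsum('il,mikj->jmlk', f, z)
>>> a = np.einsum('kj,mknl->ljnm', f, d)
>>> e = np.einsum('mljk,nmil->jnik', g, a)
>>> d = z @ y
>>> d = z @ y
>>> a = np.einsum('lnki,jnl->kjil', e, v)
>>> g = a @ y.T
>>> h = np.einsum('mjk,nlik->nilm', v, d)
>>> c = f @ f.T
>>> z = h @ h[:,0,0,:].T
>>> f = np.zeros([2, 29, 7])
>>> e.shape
(3, 7, 23, 2)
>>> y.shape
(23, 3)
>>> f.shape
(2, 29, 7)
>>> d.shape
(23, 23, 2, 3)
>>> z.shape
(23, 2, 23, 23)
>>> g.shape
(23, 5, 2, 23)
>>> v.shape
(5, 7, 3)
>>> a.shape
(23, 5, 2, 3)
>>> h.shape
(23, 2, 23, 5)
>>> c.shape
(29, 29)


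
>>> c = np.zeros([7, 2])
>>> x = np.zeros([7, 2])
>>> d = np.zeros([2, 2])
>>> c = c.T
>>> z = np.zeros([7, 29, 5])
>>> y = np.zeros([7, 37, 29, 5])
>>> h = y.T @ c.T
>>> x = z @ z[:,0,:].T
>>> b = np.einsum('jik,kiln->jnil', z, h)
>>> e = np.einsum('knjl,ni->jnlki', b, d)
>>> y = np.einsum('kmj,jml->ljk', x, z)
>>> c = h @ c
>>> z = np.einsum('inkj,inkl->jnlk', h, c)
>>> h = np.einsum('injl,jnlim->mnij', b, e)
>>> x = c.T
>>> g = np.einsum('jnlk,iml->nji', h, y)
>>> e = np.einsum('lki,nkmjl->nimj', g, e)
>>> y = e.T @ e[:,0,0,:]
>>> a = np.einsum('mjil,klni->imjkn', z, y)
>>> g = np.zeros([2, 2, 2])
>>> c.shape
(5, 29, 37, 7)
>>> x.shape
(7, 37, 29, 5)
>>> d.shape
(2, 2)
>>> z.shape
(2, 29, 7, 37)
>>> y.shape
(7, 37, 5, 7)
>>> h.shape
(2, 2, 7, 29)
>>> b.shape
(7, 2, 29, 37)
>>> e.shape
(29, 5, 37, 7)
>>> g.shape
(2, 2, 2)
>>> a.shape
(7, 2, 29, 7, 5)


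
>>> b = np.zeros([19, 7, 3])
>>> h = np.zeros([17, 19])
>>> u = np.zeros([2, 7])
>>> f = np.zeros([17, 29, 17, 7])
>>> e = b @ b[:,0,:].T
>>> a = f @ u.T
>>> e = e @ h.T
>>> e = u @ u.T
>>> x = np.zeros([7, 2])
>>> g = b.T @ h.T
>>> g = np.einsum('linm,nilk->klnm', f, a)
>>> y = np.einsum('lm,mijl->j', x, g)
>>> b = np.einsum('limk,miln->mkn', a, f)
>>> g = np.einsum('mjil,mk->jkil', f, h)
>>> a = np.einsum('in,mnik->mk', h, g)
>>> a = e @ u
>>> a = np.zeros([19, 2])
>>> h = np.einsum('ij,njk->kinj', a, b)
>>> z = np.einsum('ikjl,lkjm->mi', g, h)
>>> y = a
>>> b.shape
(17, 2, 7)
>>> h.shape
(7, 19, 17, 2)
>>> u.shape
(2, 7)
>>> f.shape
(17, 29, 17, 7)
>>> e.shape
(2, 2)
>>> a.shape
(19, 2)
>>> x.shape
(7, 2)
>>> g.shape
(29, 19, 17, 7)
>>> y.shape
(19, 2)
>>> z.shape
(2, 29)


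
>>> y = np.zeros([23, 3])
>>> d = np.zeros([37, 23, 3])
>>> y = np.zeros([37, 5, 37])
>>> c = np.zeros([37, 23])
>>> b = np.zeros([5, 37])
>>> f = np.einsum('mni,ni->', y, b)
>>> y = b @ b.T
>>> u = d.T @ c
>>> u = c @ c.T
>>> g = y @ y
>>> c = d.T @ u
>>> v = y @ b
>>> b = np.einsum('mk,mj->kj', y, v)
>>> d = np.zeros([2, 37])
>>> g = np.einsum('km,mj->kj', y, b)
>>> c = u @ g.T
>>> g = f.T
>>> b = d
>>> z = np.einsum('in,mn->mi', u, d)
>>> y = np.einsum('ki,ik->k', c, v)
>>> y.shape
(37,)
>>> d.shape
(2, 37)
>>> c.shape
(37, 5)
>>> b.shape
(2, 37)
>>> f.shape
()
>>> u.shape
(37, 37)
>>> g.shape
()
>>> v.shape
(5, 37)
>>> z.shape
(2, 37)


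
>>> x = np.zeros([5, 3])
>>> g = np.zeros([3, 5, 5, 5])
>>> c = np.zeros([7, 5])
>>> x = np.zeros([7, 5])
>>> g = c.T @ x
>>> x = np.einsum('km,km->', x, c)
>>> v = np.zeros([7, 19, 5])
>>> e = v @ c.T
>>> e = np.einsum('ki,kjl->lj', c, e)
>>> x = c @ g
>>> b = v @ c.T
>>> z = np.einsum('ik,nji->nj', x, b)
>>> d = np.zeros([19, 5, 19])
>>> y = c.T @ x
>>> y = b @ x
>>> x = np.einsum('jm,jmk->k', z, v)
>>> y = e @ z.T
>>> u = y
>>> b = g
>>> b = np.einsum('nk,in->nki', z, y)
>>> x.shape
(5,)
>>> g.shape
(5, 5)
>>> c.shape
(7, 5)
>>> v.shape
(7, 19, 5)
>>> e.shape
(7, 19)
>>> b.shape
(7, 19, 7)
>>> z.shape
(7, 19)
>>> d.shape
(19, 5, 19)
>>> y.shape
(7, 7)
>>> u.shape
(7, 7)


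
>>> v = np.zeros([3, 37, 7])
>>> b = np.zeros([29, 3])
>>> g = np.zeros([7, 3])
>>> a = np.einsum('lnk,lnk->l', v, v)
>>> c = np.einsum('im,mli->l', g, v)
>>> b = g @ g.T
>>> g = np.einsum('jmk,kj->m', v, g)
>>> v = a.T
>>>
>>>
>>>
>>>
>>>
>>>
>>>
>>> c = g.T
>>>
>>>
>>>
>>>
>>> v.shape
(3,)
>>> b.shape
(7, 7)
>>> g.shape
(37,)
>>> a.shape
(3,)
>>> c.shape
(37,)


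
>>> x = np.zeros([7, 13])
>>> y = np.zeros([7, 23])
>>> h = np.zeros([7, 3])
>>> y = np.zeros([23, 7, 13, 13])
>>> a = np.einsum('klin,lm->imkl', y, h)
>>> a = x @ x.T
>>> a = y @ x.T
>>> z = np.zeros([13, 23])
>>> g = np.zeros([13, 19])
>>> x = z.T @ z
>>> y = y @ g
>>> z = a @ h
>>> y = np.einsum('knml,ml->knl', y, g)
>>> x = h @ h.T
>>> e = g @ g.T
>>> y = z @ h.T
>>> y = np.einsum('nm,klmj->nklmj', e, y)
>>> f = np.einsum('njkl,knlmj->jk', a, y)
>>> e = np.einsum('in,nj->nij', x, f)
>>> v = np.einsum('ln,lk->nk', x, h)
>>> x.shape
(7, 7)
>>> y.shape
(13, 23, 7, 13, 7)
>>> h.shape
(7, 3)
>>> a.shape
(23, 7, 13, 7)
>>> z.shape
(23, 7, 13, 3)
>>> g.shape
(13, 19)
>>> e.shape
(7, 7, 13)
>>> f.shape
(7, 13)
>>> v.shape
(7, 3)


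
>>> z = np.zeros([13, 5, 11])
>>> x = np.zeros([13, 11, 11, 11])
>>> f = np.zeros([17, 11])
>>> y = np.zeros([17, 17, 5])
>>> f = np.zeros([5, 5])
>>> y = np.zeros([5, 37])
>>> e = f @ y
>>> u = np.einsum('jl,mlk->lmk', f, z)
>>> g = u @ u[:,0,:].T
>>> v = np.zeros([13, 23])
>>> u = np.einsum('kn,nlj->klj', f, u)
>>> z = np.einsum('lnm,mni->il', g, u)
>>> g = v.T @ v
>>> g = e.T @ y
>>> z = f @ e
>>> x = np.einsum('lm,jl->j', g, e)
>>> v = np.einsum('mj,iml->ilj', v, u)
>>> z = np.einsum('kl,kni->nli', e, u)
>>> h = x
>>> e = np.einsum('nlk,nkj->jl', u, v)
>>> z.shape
(13, 37, 11)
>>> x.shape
(5,)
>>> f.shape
(5, 5)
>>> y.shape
(5, 37)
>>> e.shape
(23, 13)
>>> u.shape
(5, 13, 11)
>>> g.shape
(37, 37)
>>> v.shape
(5, 11, 23)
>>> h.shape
(5,)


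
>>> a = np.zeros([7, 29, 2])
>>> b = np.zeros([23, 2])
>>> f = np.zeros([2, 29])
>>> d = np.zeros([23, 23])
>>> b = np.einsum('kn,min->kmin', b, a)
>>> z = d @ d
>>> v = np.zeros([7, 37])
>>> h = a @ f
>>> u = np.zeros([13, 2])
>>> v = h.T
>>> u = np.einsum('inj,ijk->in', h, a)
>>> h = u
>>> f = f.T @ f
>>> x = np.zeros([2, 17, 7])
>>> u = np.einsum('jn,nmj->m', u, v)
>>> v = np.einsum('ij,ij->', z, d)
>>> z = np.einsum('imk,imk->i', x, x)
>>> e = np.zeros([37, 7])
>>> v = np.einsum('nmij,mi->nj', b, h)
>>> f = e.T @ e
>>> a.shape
(7, 29, 2)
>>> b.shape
(23, 7, 29, 2)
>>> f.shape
(7, 7)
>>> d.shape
(23, 23)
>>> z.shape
(2,)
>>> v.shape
(23, 2)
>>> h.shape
(7, 29)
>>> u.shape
(29,)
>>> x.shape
(2, 17, 7)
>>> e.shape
(37, 7)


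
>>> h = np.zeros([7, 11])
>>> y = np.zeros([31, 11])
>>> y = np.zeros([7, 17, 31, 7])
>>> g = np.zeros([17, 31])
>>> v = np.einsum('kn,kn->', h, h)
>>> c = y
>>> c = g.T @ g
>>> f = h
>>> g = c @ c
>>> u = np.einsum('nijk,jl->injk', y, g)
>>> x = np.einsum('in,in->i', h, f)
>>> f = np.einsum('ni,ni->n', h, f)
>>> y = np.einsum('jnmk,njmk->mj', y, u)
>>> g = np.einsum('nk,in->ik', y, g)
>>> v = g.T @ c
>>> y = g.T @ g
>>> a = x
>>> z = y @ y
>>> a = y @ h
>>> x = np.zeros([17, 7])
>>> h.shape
(7, 11)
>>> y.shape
(7, 7)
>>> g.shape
(31, 7)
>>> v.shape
(7, 31)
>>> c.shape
(31, 31)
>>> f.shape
(7,)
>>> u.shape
(17, 7, 31, 7)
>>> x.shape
(17, 7)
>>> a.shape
(7, 11)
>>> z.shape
(7, 7)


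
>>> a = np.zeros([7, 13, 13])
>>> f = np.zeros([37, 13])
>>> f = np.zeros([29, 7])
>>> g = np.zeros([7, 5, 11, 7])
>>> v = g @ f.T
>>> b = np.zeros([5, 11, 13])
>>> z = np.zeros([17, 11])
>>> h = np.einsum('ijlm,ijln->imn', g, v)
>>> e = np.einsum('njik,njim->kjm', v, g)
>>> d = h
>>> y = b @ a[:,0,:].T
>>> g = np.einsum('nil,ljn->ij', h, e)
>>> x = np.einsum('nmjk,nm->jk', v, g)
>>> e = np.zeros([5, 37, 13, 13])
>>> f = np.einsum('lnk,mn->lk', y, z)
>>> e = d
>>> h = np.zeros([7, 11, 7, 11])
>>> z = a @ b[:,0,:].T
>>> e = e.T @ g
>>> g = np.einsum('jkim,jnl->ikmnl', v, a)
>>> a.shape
(7, 13, 13)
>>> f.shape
(5, 7)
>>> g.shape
(11, 5, 29, 13, 13)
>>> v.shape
(7, 5, 11, 29)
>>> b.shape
(5, 11, 13)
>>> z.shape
(7, 13, 5)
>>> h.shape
(7, 11, 7, 11)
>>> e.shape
(29, 7, 5)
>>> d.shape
(7, 7, 29)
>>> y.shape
(5, 11, 7)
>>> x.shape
(11, 29)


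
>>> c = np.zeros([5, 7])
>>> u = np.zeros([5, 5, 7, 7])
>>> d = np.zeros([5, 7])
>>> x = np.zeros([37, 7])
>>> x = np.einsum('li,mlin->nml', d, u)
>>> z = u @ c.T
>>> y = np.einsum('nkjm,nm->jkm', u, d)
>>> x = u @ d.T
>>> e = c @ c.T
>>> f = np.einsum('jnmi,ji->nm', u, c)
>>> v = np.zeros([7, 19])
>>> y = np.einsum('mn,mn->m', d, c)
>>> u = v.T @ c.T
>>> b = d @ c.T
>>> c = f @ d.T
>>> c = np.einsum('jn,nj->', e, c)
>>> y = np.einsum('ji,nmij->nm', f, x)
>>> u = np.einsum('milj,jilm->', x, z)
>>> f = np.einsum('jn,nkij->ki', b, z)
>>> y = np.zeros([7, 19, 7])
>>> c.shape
()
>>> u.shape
()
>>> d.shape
(5, 7)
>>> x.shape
(5, 5, 7, 5)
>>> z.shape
(5, 5, 7, 5)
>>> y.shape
(7, 19, 7)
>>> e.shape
(5, 5)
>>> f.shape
(5, 7)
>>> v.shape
(7, 19)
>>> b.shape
(5, 5)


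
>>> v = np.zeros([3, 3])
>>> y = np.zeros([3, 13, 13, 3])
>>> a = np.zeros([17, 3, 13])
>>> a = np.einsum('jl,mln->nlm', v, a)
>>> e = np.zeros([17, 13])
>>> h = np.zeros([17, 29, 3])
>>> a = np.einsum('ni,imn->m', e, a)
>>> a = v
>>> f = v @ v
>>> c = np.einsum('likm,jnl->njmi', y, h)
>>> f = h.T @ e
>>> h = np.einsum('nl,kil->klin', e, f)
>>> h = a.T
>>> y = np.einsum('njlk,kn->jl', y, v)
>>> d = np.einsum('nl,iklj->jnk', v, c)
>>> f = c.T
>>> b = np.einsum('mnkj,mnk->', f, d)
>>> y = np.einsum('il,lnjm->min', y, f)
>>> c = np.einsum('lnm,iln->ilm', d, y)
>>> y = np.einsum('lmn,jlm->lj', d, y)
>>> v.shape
(3, 3)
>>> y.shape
(13, 29)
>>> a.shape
(3, 3)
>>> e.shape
(17, 13)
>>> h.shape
(3, 3)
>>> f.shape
(13, 3, 17, 29)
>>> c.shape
(29, 13, 17)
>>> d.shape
(13, 3, 17)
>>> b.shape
()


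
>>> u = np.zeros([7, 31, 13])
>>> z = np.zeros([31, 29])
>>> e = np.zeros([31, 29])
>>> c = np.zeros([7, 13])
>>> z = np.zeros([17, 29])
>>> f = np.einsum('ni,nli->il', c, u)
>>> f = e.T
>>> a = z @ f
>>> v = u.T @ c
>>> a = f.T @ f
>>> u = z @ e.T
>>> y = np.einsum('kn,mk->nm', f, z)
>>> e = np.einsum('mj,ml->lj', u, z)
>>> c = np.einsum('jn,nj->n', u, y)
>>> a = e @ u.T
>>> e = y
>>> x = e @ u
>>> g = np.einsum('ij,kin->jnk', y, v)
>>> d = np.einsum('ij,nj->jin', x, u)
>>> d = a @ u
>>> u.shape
(17, 31)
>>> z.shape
(17, 29)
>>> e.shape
(31, 17)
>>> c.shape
(31,)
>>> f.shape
(29, 31)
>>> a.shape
(29, 17)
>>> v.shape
(13, 31, 13)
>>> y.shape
(31, 17)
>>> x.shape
(31, 31)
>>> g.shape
(17, 13, 13)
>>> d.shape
(29, 31)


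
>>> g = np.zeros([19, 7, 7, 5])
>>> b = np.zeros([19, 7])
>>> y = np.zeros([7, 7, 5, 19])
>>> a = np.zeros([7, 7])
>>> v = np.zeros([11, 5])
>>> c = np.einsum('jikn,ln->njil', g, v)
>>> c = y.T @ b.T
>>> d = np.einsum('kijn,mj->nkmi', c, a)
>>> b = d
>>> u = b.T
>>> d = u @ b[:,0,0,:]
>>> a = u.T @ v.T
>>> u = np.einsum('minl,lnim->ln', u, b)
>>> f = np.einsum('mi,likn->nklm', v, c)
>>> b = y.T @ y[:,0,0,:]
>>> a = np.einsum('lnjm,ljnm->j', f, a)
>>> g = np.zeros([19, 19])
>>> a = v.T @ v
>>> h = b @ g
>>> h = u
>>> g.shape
(19, 19)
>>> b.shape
(19, 5, 7, 19)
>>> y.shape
(7, 7, 5, 19)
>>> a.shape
(5, 5)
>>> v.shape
(11, 5)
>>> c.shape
(19, 5, 7, 19)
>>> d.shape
(5, 7, 19, 5)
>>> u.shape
(19, 19)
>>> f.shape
(19, 7, 19, 11)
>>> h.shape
(19, 19)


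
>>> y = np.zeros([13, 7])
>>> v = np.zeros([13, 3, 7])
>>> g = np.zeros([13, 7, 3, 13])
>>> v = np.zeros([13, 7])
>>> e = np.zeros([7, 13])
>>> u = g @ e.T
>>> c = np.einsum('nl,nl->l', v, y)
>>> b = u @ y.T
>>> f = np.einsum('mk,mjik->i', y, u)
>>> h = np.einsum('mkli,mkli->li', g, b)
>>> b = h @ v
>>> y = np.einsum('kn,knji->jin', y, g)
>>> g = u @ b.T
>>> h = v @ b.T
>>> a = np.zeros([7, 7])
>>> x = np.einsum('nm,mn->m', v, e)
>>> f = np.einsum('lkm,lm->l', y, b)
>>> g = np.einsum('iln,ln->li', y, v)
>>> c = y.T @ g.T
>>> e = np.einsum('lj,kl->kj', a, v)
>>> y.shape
(3, 13, 7)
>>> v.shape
(13, 7)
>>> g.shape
(13, 3)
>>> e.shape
(13, 7)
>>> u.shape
(13, 7, 3, 7)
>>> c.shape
(7, 13, 13)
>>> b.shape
(3, 7)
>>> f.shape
(3,)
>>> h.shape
(13, 3)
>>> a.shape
(7, 7)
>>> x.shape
(7,)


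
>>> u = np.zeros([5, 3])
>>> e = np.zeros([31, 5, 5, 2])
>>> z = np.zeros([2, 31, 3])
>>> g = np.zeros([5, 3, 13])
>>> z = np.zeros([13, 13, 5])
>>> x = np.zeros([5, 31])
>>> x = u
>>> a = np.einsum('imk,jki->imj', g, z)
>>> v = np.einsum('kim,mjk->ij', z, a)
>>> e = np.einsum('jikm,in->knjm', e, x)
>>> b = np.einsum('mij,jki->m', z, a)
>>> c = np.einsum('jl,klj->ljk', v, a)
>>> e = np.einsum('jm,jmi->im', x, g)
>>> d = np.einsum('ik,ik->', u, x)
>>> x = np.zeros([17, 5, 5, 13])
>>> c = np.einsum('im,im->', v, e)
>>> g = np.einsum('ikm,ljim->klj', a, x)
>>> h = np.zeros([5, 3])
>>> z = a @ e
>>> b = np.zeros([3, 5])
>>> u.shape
(5, 3)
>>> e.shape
(13, 3)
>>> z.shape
(5, 3, 3)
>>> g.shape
(3, 17, 5)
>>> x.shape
(17, 5, 5, 13)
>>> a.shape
(5, 3, 13)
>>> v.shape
(13, 3)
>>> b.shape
(3, 5)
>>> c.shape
()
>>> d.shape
()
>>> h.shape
(5, 3)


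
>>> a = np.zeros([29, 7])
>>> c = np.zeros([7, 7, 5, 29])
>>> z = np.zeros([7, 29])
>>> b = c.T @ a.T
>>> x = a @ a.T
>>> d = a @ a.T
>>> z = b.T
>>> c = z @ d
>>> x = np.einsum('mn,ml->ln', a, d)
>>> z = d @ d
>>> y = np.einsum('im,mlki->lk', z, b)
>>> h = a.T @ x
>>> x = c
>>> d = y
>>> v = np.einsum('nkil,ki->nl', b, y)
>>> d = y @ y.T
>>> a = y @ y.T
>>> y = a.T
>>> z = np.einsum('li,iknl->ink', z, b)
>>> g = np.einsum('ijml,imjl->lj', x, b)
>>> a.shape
(5, 5)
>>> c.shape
(29, 7, 5, 29)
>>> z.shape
(29, 7, 5)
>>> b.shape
(29, 5, 7, 29)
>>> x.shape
(29, 7, 5, 29)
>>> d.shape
(5, 5)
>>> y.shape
(5, 5)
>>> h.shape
(7, 7)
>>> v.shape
(29, 29)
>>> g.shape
(29, 7)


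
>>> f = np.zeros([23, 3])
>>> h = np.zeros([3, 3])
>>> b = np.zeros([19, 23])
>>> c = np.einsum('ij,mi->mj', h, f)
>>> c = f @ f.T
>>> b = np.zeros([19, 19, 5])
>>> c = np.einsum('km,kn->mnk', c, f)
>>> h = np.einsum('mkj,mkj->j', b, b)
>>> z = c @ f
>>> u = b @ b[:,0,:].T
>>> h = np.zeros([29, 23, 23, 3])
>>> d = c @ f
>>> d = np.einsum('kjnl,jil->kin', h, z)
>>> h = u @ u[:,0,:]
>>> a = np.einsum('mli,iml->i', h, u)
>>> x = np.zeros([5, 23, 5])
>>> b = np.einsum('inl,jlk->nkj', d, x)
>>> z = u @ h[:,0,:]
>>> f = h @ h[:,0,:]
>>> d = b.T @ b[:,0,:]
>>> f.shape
(19, 19, 19)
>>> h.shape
(19, 19, 19)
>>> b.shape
(3, 5, 5)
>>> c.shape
(23, 3, 23)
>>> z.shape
(19, 19, 19)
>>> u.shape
(19, 19, 19)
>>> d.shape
(5, 5, 5)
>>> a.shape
(19,)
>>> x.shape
(5, 23, 5)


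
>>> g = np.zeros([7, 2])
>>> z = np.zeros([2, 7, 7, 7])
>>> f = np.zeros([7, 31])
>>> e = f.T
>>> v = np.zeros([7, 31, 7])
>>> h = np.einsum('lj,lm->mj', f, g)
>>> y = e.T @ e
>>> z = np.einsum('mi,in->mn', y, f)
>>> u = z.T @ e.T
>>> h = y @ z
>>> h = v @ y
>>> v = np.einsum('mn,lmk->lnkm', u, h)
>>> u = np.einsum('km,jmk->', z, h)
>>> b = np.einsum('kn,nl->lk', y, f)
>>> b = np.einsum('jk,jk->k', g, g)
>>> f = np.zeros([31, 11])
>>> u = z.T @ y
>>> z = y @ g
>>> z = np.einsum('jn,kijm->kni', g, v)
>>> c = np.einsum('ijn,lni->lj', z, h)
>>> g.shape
(7, 2)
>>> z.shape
(7, 2, 31)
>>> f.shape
(31, 11)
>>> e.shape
(31, 7)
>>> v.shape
(7, 31, 7, 31)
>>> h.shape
(7, 31, 7)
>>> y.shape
(7, 7)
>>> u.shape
(31, 7)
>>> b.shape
(2,)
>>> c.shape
(7, 2)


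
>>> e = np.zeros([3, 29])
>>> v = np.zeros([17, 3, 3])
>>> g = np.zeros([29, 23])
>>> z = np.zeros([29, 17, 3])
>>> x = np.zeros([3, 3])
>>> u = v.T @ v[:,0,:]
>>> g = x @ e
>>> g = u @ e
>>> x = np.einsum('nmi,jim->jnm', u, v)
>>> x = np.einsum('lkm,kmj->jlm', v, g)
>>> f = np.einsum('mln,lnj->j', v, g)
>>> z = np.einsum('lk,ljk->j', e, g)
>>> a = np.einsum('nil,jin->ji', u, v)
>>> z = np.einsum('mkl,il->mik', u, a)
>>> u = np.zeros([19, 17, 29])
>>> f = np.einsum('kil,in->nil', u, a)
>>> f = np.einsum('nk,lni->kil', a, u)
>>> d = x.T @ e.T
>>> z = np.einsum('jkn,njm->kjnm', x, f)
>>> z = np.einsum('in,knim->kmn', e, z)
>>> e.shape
(3, 29)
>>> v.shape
(17, 3, 3)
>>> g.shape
(3, 3, 29)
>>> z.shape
(17, 19, 29)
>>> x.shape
(29, 17, 3)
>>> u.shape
(19, 17, 29)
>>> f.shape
(3, 29, 19)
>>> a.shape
(17, 3)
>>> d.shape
(3, 17, 3)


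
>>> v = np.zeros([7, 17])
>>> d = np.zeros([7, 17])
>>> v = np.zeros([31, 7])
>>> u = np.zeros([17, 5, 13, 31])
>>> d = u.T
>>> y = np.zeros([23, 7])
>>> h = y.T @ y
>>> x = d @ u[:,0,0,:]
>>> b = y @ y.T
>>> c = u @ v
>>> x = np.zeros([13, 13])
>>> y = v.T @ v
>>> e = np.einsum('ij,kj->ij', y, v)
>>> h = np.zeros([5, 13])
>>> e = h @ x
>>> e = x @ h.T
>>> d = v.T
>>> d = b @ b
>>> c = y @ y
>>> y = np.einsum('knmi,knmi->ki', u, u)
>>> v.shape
(31, 7)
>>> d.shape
(23, 23)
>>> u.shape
(17, 5, 13, 31)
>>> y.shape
(17, 31)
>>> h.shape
(5, 13)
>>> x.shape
(13, 13)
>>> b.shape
(23, 23)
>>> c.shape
(7, 7)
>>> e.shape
(13, 5)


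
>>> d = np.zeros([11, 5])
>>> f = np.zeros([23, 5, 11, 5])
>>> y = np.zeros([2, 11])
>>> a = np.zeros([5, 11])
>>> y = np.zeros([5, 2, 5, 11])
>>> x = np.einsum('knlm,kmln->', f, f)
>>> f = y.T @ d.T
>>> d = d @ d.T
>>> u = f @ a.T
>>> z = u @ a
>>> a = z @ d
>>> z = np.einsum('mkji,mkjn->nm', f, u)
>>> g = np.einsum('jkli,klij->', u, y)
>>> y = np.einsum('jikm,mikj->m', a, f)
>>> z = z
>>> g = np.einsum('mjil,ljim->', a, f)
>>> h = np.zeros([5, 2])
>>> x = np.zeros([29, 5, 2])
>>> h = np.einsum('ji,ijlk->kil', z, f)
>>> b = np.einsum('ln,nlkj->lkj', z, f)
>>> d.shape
(11, 11)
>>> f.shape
(11, 5, 2, 11)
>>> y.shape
(11,)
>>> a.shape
(11, 5, 2, 11)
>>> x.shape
(29, 5, 2)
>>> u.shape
(11, 5, 2, 5)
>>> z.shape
(5, 11)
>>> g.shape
()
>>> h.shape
(11, 11, 2)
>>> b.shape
(5, 2, 11)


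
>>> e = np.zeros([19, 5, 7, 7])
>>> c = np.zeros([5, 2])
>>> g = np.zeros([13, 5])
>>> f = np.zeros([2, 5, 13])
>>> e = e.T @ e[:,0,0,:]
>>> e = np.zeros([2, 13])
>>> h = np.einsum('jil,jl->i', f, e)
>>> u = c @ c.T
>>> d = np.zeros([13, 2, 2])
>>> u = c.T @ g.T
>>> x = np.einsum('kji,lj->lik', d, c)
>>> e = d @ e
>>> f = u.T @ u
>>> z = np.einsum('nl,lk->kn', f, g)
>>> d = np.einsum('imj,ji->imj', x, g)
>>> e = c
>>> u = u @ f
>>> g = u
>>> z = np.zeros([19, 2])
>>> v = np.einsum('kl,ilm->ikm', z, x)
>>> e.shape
(5, 2)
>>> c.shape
(5, 2)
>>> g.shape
(2, 13)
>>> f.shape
(13, 13)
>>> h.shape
(5,)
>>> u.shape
(2, 13)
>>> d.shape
(5, 2, 13)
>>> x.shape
(5, 2, 13)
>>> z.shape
(19, 2)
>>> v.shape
(5, 19, 13)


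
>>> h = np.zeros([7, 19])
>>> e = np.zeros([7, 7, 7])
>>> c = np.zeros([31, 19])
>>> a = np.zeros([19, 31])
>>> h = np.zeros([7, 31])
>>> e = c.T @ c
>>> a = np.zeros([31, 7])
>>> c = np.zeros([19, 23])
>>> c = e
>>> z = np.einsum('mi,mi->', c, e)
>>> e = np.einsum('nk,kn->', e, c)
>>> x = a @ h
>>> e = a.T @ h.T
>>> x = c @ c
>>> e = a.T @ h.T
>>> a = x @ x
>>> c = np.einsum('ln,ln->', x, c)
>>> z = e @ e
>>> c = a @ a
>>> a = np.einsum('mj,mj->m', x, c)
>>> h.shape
(7, 31)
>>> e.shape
(7, 7)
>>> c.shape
(19, 19)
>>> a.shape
(19,)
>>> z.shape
(7, 7)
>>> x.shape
(19, 19)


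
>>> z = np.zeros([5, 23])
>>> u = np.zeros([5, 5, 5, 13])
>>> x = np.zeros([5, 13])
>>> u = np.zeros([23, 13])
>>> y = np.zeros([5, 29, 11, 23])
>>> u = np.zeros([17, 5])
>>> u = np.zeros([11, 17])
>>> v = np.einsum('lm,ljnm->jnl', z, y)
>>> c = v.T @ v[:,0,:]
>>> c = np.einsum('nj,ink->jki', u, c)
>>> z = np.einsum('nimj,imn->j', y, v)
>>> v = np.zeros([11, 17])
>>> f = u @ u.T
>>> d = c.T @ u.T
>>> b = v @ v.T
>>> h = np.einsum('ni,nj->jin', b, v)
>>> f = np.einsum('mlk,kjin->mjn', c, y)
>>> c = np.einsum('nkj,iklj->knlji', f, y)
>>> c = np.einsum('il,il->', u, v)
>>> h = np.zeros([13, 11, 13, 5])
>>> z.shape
(23,)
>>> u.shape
(11, 17)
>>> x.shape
(5, 13)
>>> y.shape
(5, 29, 11, 23)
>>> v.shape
(11, 17)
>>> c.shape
()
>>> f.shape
(17, 29, 23)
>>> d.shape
(5, 5, 11)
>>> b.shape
(11, 11)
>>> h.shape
(13, 11, 13, 5)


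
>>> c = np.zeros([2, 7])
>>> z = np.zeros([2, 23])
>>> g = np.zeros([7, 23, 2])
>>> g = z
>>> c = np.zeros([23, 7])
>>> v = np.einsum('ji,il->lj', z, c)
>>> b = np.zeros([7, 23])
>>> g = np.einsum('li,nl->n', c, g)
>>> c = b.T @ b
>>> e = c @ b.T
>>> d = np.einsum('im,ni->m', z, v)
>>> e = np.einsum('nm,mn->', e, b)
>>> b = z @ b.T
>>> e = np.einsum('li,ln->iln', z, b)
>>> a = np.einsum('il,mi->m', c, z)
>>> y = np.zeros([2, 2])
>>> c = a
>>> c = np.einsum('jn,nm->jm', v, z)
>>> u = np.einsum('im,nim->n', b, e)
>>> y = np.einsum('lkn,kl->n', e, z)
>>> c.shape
(7, 23)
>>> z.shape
(2, 23)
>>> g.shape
(2,)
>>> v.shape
(7, 2)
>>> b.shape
(2, 7)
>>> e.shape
(23, 2, 7)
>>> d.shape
(23,)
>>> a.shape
(2,)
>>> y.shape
(7,)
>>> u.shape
(23,)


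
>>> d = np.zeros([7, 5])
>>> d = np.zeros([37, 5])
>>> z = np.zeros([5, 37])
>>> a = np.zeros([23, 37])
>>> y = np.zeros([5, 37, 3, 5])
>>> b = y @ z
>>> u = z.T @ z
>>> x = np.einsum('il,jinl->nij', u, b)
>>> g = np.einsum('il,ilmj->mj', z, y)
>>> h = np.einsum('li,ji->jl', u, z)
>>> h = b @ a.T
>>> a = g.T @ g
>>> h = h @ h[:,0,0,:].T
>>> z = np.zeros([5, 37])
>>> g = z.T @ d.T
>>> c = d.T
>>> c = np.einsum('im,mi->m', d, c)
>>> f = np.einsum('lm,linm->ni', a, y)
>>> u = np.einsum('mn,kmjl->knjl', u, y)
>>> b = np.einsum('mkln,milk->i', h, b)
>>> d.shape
(37, 5)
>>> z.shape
(5, 37)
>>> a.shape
(5, 5)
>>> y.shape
(5, 37, 3, 5)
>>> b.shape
(37,)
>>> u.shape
(5, 37, 3, 5)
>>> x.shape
(3, 37, 5)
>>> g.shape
(37, 37)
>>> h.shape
(5, 37, 3, 5)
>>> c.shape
(5,)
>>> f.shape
(3, 37)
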